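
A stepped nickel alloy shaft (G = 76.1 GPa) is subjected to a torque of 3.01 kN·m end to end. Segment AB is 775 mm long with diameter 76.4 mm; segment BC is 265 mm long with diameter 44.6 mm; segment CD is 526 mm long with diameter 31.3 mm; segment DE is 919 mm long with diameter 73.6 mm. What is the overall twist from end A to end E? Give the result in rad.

0.270 rad

J_AB = π(0.0764)⁴/32 = 3.34×10^-6 m⁴; J_BC = π(0.0446)⁴/32 = 3.88×10^-7 m⁴; J_CD = π(0.0313)⁴/32 = 9.42×10^-8 m⁴; J_DE = π(0.0736)⁴/32 = 2.88×10^-6 m⁴.
θ = (T/G)·Σ L_i/J_i = (3010/76.1×10⁹)·(0.775/3.34×10^-6 + 0.265/3.88×10^-7 + 0.526/9.42×10^-8 + 0.919/2.88×10^-6) = 0.2696 rad.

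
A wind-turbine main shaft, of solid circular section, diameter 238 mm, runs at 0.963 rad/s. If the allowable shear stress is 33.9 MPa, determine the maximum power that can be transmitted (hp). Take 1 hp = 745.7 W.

J = πd⁴/32 = π(0.238)⁴/32 = 3.150×10^-4 m⁴.
T_max = τ_allow·J/r = 3.39×10^7 × 3.150×10^-4 / 0.119 = 89730 N·m.
ω = 0.963 rad/s, so P_max = T_max·ω = 8.641×10^4 W.

116 hp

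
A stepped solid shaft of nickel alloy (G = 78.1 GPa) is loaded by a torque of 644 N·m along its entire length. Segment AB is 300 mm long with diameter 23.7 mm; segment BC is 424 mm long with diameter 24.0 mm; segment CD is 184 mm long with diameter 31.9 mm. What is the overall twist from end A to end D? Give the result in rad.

J_AB = π(0.0237)⁴/32 = 3.10×10^-8 m⁴; J_BC = π(0.0240)⁴/32 = 3.26×10^-8 m⁴; J_CD = π(0.0319)⁴/32 = 1.02×10^-7 m⁴.
θ = (T/G)·Σ L_i/J_i = (644.0/78.1×10⁹)·(0.300/3.10×10^-8 + 0.424/3.26×10^-8 + 0.184/1.02×10^-7) = 0.2021 rad.

0.202 rad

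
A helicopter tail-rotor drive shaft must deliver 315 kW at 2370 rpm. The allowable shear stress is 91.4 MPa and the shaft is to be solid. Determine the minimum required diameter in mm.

ω = 2π·2370/60 = 248.2 rad/s, so T = P/ω = 315×10³ / 248.2 = 1269 N·m.
For a solid shaft τ_max = 16T/(πd³), so d = (16T/(π τ_allow))^(1/3) = (16·1269/(π·9.14×10^7))^(1/3) = 0.04135 m.

41.4 mm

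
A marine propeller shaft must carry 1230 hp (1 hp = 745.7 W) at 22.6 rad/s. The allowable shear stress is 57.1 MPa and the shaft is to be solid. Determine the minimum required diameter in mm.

ω = 22.6 rad/s, so T = P/ω = 1230×745.7 / 22.60 = 40580 N·m.
For a solid shaft τ_max = 16T/(πd³), so d = (16T/(π τ_allow))^(1/3) = (16·40580/(π·5.71×10^7))^(1/3) = 0.1535 m.

154 mm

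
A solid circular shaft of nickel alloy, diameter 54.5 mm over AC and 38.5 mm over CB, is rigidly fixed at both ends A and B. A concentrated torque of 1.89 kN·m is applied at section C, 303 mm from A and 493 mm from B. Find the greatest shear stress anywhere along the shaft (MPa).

51.6 MPa

Compatibility: T_A·a/J_AC = T_B·b/J_CB with T_A + T_B = T₀.
J_AC = 8.66×10^-7 m⁴, J_CB = 2.16×10^-7 m⁴, so T_A = T₀·(J_AC/a)/((J_AC/a)+(J_CB/b)) = 1639 N·m, T_B = 250.9 N·m.
τ in each portion: τ_AC = 5.16×10^7 Pa, τ_CB = 2.24×10^7 Pa; maximum is in AC.
τ_max = T_AC·r/J = 1639·0.0272/8.66×10^-7 = 5.157×10^7 Pa.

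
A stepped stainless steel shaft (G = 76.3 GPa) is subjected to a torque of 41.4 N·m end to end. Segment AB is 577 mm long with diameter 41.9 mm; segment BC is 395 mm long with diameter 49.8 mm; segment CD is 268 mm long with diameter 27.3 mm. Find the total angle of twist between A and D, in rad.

J_AB = π(0.0419)⁴/32 = 3.03×10^-7 m⁴; J_BC = π(0.0498)⁴/32 = 6.04×10^-7 m⁴; J_CD = π(0.0273)⁴/32 = 5.45×10^-8 m⁴.
θ = (T/G)·Σ L_i/J_i = (41.40/76.3×10⁹)·(0.577/3.03×10^-7 + 0.395/6.04×10^-7 + 0.268/5.45×10^-8) = 4.056×10^-3 rad.

0.00406 rad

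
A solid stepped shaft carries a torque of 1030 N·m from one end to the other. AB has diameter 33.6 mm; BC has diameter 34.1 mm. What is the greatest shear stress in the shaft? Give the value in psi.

Under the same torque, τ_max = 16T/(πd³) is largest where d is smallest — segment AB (d = 33.6 mm).
τ_max = 16·1030/(π·(0.0336)³) = 1.383×10^8 Pa.

20100 psi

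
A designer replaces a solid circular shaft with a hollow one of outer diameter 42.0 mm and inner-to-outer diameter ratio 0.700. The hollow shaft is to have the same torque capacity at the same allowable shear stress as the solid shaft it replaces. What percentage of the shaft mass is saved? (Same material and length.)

Equal τ_max and T ⇒ the solid shaft needs d_s³ = d_o³(1−k⁴), so d_s = 42.0·(1−0.700⁴)^(1/3) = 38.33 mm.
Area ratio A_h/A_s = d_o²(1−k²)/d_s² = (1−k²)/(1−k⁴)^(2/3) = 0.6124.
Mass saving = 1 − 0.6124 = 38.8 %.

38.8 %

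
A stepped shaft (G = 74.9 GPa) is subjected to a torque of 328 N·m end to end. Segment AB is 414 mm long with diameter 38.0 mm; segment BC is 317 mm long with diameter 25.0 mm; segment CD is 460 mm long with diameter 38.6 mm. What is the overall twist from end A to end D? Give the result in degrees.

3.11°

J_AB = π(0.0380)⁴/32 = 2.05×10^-7 m⁴; J_BC = π(0.0250)⁴/32 = 3.83×10^-8 m⁴; J_CD = π(0.0386)⁴/32 = 2.18×10^-7 m⁴.
θ = (T/G)·Σ L_i/J_i = (328.0/74.9×10⁹)·(0.414/2.05×10^-7 + 0.317/3.83×10^-8 + 0.460/2.18×10^-7) = 0.05430 rad.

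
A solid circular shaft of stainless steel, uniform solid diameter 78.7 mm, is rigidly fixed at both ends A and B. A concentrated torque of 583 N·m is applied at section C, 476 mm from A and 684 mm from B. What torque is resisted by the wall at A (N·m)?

With uniform GJ and both ends fixed, compatibility θ_AC = θ_CB gives T_A·a = T_B·b, together with T_A + T_B = T₀.
T_A = T₀·b/(a+b) = 583.0·684/1160 = 343.8 N·m; T_B = 239.2 N·m.

344 N·m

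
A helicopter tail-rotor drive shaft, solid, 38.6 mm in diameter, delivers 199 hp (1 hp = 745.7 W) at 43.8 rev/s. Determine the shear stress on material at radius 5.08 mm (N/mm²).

12.6 N/mm²

ω = 2π·43.8 = 275.2 rad/s, so T = P/ω = 199×745.7 / 275.2 = 539.2 N·m.
J = πd⁴/32 = π(0.0386)⁴/32 = 2.179×10^-7 m⁴.
Shear stress varies linearly with radius: τ = T·r/J = 539.2 × 0.00508 / 2.179×10^-7 = 1.257×10^7 Pa.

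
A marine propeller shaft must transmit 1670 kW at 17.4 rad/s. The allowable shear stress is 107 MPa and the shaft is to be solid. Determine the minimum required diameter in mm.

166 mm

ω = 17.4 rad/s, so T = P/ω = 1670×10³ / 17.40 = 95980 N·m.
For a solid shaft τ_max = 16T/(πd³), so d = (16T/(π τ_allow))^(1/3) = (16·95980/(π·1.07×10^8))^(1/3) = 0.1659 m.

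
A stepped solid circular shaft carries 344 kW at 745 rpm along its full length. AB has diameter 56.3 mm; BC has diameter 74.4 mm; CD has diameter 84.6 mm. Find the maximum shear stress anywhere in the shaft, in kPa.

126000 kPa

ω = 2π·745/60 = 78.02 rad/s, so T = P/ω = 344×10³ / 78.02 = 4409 N·m.
Under the same torque, τ_max = 16T/(πd³) is largest where d is smallest — segment AB (d = 56.3 mm).
τ_max = 16·4409/(π·(0.0563)³) = 1.258×10^8 Pa.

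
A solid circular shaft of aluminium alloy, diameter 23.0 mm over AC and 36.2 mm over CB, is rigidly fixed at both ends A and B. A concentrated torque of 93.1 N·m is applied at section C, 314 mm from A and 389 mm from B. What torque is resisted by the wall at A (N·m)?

Compatibility: T_A·a/J_AC = T_B·b/J_CB with T_A + T_B = T₀.
J_AC = 2.75×10^-8 m⁴, J_CB = 1.69×10^-7 m⁴, so T_A = T₀·(J_AC/a)/((J_AC/a)+(J_CB/b)) = 15.64 N·m, T_B = 77.46 N·m.

15.6 N·m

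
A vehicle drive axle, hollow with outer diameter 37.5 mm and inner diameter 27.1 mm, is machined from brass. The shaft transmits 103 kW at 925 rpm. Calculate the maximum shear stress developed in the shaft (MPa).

141 MPa

ω = 2π·925/60 = 96.87 rad/s, so T = P/ω = 103×10³ / 96.87 = 1063 N·m.
J = π(d_o⁴ − d_i⁴)/32 = π(0.0375⁴ − 0.0271⁴)/32 = 1.412×10^-7 m⁴.
τ_max = T·r/J = 1063 × 0.0187 / 1.412×10^-7 = 1.412×10^8 Pa.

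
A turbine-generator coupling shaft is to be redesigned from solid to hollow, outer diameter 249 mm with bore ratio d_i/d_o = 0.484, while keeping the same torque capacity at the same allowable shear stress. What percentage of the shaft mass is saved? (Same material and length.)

20.5 %

Equal τ_max and T ⇒ the solid shaft needs d_s³ = d_o³(1−k⁴), so d_s = 249·(1−0.484⁴)^(1/3) = 244.4 mm.
Area ratio A_h/A_s = d_o²(1−k²)/d_s² = (1−k²)/(1−k⁴)^(2/3) = 0.7951.
Mass saving = 1 − 0.7951 = 20.5 %.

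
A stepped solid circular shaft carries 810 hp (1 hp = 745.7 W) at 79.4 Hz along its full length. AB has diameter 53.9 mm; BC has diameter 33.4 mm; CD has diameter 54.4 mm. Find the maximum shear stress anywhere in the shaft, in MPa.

ω = 2π·79.4 = 498.9 rad/s, so T = P/ω = 810×745.7 / 498.9 = 1211 N·m.
Under the same torque, τ_max = 16T/(πd³) is largest where d is smallest — segment BC (d = 33.4 mm).
τ_max = 16·1211/(π·(0.0334)³) = 1.655×10^8 Pa.

165 MPa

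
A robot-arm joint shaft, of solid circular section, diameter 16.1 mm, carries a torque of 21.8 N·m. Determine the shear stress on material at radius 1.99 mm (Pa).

J = πd⁴/32 = π(0.0161)⁴/32 = 6.596×10^-9 m⁴.
Shear stress varies linearly with radius: τ = T·r/J = 21.80 × 0.00199 / 6.596×10^-9 = 6.577×10^6 Pa.

6.58e6 Pa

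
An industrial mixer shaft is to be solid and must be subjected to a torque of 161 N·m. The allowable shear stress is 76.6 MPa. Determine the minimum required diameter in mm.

22.0 mm

For a solid shaft τ_max = 16T/(πd³), so d = (16T/(π τ_allow))^(1/3) = (16·161.0/(π·7.66×10^7))^(1/3) = 0.02204 m.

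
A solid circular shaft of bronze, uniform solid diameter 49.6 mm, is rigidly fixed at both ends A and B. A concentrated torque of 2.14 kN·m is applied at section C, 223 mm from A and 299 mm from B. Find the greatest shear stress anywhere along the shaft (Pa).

With uniform GJ and both ends fixed, compatibility θ_AC = θ_CB gives T_A·a = T_B·b, together with T_A + T_B = T₀.
T_A = T₀·b/(a+b) = 2140·299/522.0 = 1226 N·m; T_B = 914.2 N·m.
τ in each portion: τ_AC = 5.12×10^7 Pa, τ_CB = 3.82×10^7 Pa; maximum is in AC.
τ_max = T_AC·r/J = 1226·0.0248/5.94×10^-7 = 5.116×10^7 Pa.

5.12e7 Pa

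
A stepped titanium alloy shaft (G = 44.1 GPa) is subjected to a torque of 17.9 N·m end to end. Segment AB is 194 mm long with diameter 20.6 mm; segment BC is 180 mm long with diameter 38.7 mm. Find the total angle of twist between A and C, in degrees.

J_AB = π(0.0206)⁴/32 = 1.77×10^-8 m⁴; J_BC = π(0.0387)⁴/32 = 2.20×10^-7 m⁴.
θ = (T/G)·Σ L_i/J_i = (17.90/44.1×10⁹)·(0.194/1.77×10^-8 + 0.180/2.20×10^-7) = 4.786×10^-3 rad.

0.274°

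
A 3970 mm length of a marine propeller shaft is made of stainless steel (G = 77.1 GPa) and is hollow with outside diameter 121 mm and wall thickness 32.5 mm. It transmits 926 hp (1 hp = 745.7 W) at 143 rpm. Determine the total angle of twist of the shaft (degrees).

ω = 2π·143/60 = 14.97 rad/s, so T = P/ω = 926×745.7 / 14.97 = 46110 N·m.
J = π(d_o⁴ − d_i⁴)/32 = π(0.121⁴ − 0.0560⁴)/32 = 2.008×10^-5 m⁴.
θ = T·L/(G·J) = 46110 × 3.97 / (77.1×10⁹ × 2.008×10^-5) = 0.1183 rad.

6.78°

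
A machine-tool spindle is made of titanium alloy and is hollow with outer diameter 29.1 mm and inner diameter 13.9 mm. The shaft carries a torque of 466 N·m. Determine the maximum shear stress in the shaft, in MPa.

J = π(d_o⁴ − d_i⁴)/32 = π(0.0291⁴ − 0.0139⁴)/32 = 6.673×10^-8 m⁴.
τ_max = T·r/J = 466.0 × 0.0146 / 6.673×10^-8 = 1.016×10^8 Pa.

102 MPa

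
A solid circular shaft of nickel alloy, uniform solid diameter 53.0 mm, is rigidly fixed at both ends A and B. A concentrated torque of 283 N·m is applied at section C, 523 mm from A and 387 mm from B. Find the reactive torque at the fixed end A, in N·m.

120 N·m

With uniform GJ and both ends fixed, compatibility θ_AC = θ_CB gives T_A·a = T_B·b, together with T_A + T_B = T₀.
T_A = T₀·b/(a+b) = 283.0·387/910.0 = 120.4 N·m; T_B = 162.6 N·m.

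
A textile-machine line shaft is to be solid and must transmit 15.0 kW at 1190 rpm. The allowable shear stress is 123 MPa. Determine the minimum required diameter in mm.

17.1 mm

ω = 2π·1190/60 = 124.6 rad/s, so T = P/ω = 15.0×10³ / 124.6 = 120.4 N·m.
For a solid shaft τ_max = 16T/(πd³), so d = (16T/(π τ_allow))^(1/3) = (16·120.4/(π·1.23×10^8))^(1/3) = 0.01708 m.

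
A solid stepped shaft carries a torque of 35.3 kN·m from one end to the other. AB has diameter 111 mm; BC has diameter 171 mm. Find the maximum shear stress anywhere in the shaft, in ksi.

Under the same torque, τ_max = 16T/(πd³) is largest where d is smallest — segment AB (d = 111 mm).
τ_max = 16·35300/(π·(0.111)³) = 1.315×10^8 Pa.

19.1 ksi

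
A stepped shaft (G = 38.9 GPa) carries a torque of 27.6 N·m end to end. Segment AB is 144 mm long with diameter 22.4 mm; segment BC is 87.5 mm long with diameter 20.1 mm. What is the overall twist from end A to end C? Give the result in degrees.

J_AB = π(0.0224)⁴/32 = 2.47×10^-8 m⁴; J_BC = π(0.0201)⁴/32 = 1.60×10^-8 m⁴.
θ = (T/G)·Σ L_i/J_i = (27.60/38.9×10⁹)·(0.144/2.47×10^-8 + 0.0875/1.60×10^-8) = 8.008×10^-3 rad.

0.459°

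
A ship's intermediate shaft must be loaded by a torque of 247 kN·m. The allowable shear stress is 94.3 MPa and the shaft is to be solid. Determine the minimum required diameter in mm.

For a solid shaft τ_max = 16T/(πd³), so d = (16T/(π τ_allow))^(1/3) = (16·247000/(π·9.43×10^7))^(1/3) = 0.2372 m.

237 mm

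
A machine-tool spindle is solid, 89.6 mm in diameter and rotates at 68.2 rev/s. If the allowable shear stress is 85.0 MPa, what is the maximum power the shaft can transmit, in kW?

5140 kW

J = πd⁴/32 = π(0.0896)⁴/32 = 6.327×10^-6 m⁴.
T_max = τ_allow·J/r = 8.50×10^7 × 6.327×10^-6 / 0.0448 = 12010 N·m.
ω = 2π·68.2 = 428.5 rad/s, so P_max = T_max·ω = 5.144×10^6 W.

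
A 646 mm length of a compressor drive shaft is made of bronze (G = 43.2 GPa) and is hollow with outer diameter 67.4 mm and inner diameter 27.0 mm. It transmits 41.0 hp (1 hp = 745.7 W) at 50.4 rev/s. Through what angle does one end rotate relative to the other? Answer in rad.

ω = 2π·50.4 = 316.7 rad/s, so T = P/ω = 41.0×745.7 / 316.7 = 96.55 N·m.
J = π(d_o⁴ − d_i⁴)/32 = π(0.0674⁴ − 0.0270⁴)/32 = 1.974×10^-6 m⁴.
θ = T·L/(G·J) = 96.55 × 0.646 / (43.2×10⁹ × 1.974×10^-6) = 7.314×10^-4 rad.

7.31e-4 rad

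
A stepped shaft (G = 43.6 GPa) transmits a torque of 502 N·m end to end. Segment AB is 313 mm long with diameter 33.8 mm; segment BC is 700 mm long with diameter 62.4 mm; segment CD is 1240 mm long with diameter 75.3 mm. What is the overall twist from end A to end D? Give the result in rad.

J_AB = π(0.0338)⁴/32 = 1.28×10^-7 m⁴; J_BC = π(0.0624)⁴/32 = 1.49×10^-6 m⁴; J_CD = π(0.0753)⁴/32 = 3.16×10^-6 m⁴.
θ = (T/G)·Σ L_i/J_i = (502.0/43.6×10⁹)·(0.313/1.28×10^-7 + 0.700/1.49×10^-6 + 1.24/3.16×10^-6) = 0.03806 rad.

0.0381 rad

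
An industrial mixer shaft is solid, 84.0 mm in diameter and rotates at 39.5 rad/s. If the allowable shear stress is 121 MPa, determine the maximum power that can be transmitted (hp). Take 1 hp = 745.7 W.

746 hp

J = πd⁴/32 = π(0.0840)⁴/32 = 4.888×10^-6 m⁴.
T_max = τ_allow·J/r = 1.21×10^8 × 4.888×10^-6 / 0.0420 = 14080 N·m.
ω = 39.5 rad/s, so P_max = T_max·ω = 5.562×10^5 W.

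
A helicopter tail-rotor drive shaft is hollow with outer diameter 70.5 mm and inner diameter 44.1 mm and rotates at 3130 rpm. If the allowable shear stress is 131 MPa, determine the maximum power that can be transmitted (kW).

J = π(d_o⁴ − d_i⁴)/32 = π(0.0705⁴ − 0.0441⁴)/32 = 2.054×10^-6 m⁴.
T_max = τ_allow·J/r = 1.31×10^8 × 2.054×10^-6 / 0.0352 = 7633 N·m.
ω = 2π·3130/60 = 327.8 rad/s, so P_max = T_max·ω = 2.502×10^6 W.

2500 kW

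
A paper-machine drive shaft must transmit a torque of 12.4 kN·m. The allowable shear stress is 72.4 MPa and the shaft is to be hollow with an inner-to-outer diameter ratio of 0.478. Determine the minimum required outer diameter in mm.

For a hollow shaft with d_i/d_o = 0.478: τ_max = 16T/(π d_o³ (1−k⁴)), so d_o = [16T/(π τ_allow (1−k⁴))]^(1/3) = [16·12400/(π·7.24×10^7·0.9478)]^(1/3) = 0.09727 m.

97.3 mm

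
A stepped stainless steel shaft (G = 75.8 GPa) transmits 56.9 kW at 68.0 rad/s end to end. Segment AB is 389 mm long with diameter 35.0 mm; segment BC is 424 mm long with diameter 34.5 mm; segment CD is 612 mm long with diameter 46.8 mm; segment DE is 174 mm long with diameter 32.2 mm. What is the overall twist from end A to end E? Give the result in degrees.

ω = 68.0 rad/s, so T = P/ω = 56.9×10³ / 68.00 = 836.8 N·m.
J_AB = π(0.0350)⁴/32 = 1.47×10^-7 m⁴; J_BC = π(0.0345)⁴/32 = 1.39×10^-7 m⁴; J_CD = π(0.0468)⁴/32 = 4.71×10^-7 m⁴; J_DE = π(0.0322)⁴/32 = 1.06×10^-7 m⁴.
θ = (T/G)·Σ L_i/J_i = (836.8/75.8×10⁹)·(0.389/1.47×10^-7 + 0.424/1.39×10^-7 + 0.612/4.71×10^-7 + 0.174/1.06×10^-7) = 0.09535 rad.

5.46°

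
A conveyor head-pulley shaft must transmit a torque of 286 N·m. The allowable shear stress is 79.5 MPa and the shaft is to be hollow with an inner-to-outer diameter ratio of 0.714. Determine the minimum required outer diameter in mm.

29.1 mm

For a hollow shaft with d_i/d_o = 0.714: τ_max = 16T/(π d_o³ (1−k⁴)), so d_o = [16T/(π τ_allow (1−k⁴))]^(1/3) = [16·286.0/(π·7.95×10^7·0.7401)]^(1/3) = 0.02914 m.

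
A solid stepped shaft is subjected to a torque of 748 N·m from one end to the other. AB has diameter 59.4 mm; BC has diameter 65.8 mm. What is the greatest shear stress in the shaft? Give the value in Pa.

Under the same torque, τ_max = 16T/(πd³) is largest where d is smallest — segment AB (d = 59.4 mm).
τ_max = 16·748.0/(π·(0.0594)³) = 1.818×10^7 Pa.

1.82e7 Pa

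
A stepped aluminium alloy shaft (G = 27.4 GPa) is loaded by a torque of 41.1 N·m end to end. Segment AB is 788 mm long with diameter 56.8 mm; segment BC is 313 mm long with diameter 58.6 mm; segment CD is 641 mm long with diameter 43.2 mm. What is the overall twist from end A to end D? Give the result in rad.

J_AB = π(0.0568)⁴/32 = 1.02×10^-6 m⁴; J_BC = π(0.0586)⁴/32 = 1.16×10^-6 m⁴; J_CD = π(0.0432)⁴/32 = 3.42×10^-7 m⁴.
θ = (T/G)·Σ L_i/J_i = (41.10/27.4×10⁹)·(0.788/1.02×10^-6 + 0.313/1.16×10^-6 + 0.641/3.42×10^-7) = 4.374×10^-3 rad.

0.00437 rad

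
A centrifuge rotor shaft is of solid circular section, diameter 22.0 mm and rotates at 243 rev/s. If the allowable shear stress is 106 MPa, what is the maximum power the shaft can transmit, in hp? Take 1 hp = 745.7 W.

J = πd⁴/32 = π(0.0220)⁴/32 = 2.300×10^-8 m⁴.
T_max = τ_allow·J/r = 1.06×10^8 × 2.300×10^-8 / 0.0110 = 221.6 N·m.
ω = 2π·243 = 1527 rad/s, so P_max = T_max·ω = 3.384×10^5 W.

454 hp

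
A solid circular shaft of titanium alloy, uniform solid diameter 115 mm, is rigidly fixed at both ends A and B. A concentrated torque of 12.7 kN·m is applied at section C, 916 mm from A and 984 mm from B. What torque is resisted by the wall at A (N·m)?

6580 N·m

With uniform GJ and both ends fixed, compatibility θ_AC = θ_CB gives T_A·a = T_B·b, together with T_A + T_B = T₀.
T_A = T₀·b/(a+b) = 12700·984/1900 = 6577 N·m; T_B = 6123 N·m.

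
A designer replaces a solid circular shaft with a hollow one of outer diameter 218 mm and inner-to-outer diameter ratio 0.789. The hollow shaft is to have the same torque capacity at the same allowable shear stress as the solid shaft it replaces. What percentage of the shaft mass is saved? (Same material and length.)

Equal τ_max and T ⇒ the solid shaft needs d_s³ = d_o³(1−k⁴), so d_s = 218·(1−0.789⁴)^(1/3) = 185.1 mm.
Area ratio A_h/A_s = d_o²(1−k²)/d_s² = (1−k²)/(1−k⁴)^(2/3) = 0.5234.
Mass saving = 1 − 0.5234 = 47.7 %.

47.7 %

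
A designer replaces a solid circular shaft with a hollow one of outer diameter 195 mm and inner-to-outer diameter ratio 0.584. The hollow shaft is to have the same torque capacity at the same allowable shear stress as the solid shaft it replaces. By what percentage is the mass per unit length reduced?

28.4 %

Equal τ_max and T ⇒ the solid shaft needs d_s³ = d_o³(1−k⁴), so d_s = 195·(1−0.584⁴)^(1/3) = 187.1 mm.
Area ratio A_h/A_s = d_o²(1−k²)/d_s² = (1−k²)/(1−k⁴)^(2/3) = 0.7156.
Mass saving = 1 − 0.7156 = 28.4 %.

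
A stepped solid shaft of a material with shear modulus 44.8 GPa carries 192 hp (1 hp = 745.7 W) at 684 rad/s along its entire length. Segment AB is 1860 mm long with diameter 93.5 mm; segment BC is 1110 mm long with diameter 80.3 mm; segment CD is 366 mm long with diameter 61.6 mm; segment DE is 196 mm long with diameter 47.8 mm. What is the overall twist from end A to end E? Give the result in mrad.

ω = 684 rad/s, so T = P/ω = 192×745.7 / 684.0 = 209.3 N·m.
J_AB = π(0.0935)⁴/32 = 7.50×10^-6 m⁴; J_BC = π(0.0803)⁴/32 = 4.08×10^-6 m⁴; J_CD = π(0.0616)⁴/32 = 1.41×10^-6 m⁴; J_DE = π(0.0478)⁴/32 = 5.13×10^-7 m⁴.
θ = (T/G)·Σ L_i/J_i = (209.3/44.8×10⁹)·(1.86/7.50×10^-6 + 1.11/4.08×10^-6 + 0.366/1.41×10^-6 + 0.196/5.13×10^-7) = 5.425×10^-3 rad.

5.43 mrad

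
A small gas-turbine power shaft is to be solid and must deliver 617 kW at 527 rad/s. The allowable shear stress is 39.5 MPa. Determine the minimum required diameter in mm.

ω = 527 rad/s, so T = P/ω = 617×10³ / 527.0 = 1171 N·m.
For a solid shaft τ_max = 16T/(πd³), so d = (16T/(π τ_allow))^(1/3) = (16·1171/(π·3.95×10^7))^(1/3) = 0.05325 m.

53.2 mm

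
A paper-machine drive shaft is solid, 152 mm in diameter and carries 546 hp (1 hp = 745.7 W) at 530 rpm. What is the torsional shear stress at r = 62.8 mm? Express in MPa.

8.79 MPa

ω = 2π·530/60 = 55.50 rad/s, so T = P/ω = 546×745.7 / 55.50 = 7336 N·m.
J = πd⁴/32 = π(0.152)⁴/32 = 5.241×10^-5 m⁴.
Shear stress varies linearly with radius: τ = T·r/J = 7336 × 0.0628 / 5.241×10^-5 = 8.791×10^6 Pa.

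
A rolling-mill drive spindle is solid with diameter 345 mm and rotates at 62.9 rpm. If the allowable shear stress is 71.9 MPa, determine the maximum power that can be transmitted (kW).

3820 kW

J = πd⁴/32 = π(0.345)⁴/32 = 1.391×10^-3 m⁴.
T_max = τ_allow·J/r = 7.19×10^7 × 1.391×10^-3 / 0.172 = 579700 N·m.
ω = 2π·62.9/60 = 6.587 rad/s, so P_max = T_max·ω = 3.819×10^6 W.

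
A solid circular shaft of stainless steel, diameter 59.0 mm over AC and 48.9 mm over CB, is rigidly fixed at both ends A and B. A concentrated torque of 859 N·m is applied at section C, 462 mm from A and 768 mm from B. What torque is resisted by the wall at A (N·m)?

Compatibility: T_A·a/J_AC = T_B·b/J_CB with T_A + T_B = T₀.
J_AC = 1.19×10^-6 m⁴, J_CB = 5.61×10^-7 m⁴, so T_A = T₀·(J_AC/a)/((J_AC/a)+(J_CB/b)) = 669.1 N·m, T_B = 189.9 N·m.

669 N·m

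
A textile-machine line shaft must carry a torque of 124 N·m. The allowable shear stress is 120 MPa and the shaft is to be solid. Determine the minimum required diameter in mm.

17.4 mm

For a solid shaft τ_max = 16T/(πd³), so d = (16T/(π τ_allow))^(1/3) = (16·124.0/(π·1.20×10^8))^(1/3) = 0.01739 m.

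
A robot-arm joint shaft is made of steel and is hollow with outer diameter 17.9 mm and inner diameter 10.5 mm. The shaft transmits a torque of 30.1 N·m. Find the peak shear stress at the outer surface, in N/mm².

30.3 N/mm²

J = π(d_o⁴ − d_i⁴)/32 = π(0.0179⁴ − 0.0105⁴)/32 = 8.886×10^-9 m⁴.
τ_max = T·r/J = 30.10 × 0.00895 / 8.886×10^-9 = 3.032×10^7 Pa.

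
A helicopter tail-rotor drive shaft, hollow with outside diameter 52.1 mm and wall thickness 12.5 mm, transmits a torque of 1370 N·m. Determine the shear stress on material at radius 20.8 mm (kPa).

J = π(d_o⁴ − d_i⁴)/32 = π(0.0521⁴ − 0.0271⁴)/32 = 6.704×10^-7 m⁴.
Shear stress varies linearly with radius: τ = T·r/J = 1370 × 0.0208 / 6.704×10^-7 = 4.251×10^7 Pa.

42500 kPa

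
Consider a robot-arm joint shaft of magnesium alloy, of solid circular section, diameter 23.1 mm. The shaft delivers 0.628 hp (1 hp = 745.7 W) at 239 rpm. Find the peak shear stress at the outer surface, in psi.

1120 psi

ω = 2π·239/60 = 25.03 rad/s, so T = P/ω = 0.628×745.7 / 25.03 = 18.71 N·m.
J = πd⁴/32 = π(0.0231)⁴/32 = 2.795×10^-8 m⁴.
τ_max = T·r/J = 18.71 × 0.0116 / 2.795×10^-8 = 7.731×10^6 Pa.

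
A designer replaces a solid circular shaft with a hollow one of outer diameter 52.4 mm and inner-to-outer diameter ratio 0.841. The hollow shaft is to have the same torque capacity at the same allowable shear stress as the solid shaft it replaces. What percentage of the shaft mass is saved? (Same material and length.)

53.5 %

Equal τ_max and T ⇒ the solid shaft needs d_s³ = d_o³(1−k⁴), so d_s = 52.4·(1−0.841⁴)^(1/3) = 41.58 mm.
Area ratio A_h/A_s = d_o²(1−k²)/d_s² = (1−k²)/(1−k⁴)^(2/3) = 0.4648.
Mass saving = 1 − 0.4648 = 53.5 %.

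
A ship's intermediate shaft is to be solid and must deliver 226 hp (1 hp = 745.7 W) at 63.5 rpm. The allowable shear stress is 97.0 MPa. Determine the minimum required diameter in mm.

110 mm

ω = 2π·63.5/60 = 6.650 rad/s, so T = P/ω = 226×745.7 / 6.650 = 25340 N·m.
For a solid shaft τ_max = 16T/(πd³), so d = (16T/(π τ_allow))^(1/3) = (16·25340/(π·9.70×10^7))^(1/3) = 0.1100 m.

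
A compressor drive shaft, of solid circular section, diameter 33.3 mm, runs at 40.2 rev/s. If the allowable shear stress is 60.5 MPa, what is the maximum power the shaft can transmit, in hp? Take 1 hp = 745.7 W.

J = πd⁴/32 = π(0.0333)⁴/32 = 1.207×10^-7 m⁴.
T_max = τ_allow·J/r = 6.05×10^7 × 1.207×10^-7 / 0.0166 = 438.6 N·m.
ω = 2π·40.2 = 252.6 rad/s, so P_max = T_max·ω = 1.108×10^5 W.

149 hp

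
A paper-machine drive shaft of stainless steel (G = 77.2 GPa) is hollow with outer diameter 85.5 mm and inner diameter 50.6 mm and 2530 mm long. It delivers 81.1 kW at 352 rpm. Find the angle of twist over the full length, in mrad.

15.7 mrad

ω = 2π·352/60 = 36.86 rad/s, so T = P/ω = 81.1×10³ / 36.86 = 2200 N·m.
J = π(d_o⁴ − d_i⁴)/32 = π(0.0855⁴ − 0.0506⁴)/32 = 4.603×10^-6 m⁴.
θ = T·L/(G·J) = 2200 × 2.53 / (77.2×10⁹ × 4.603×10^-6) = 0.01566 rad.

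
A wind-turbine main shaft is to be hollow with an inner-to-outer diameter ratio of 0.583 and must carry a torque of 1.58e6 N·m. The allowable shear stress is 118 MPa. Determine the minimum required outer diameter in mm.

For a hollow shaft with d_i/d_o = 0.583: τ_max = 16T/(π d_o³ (1−k⁴)), so d_o = [16T/(π τ_allow (1−k⁴))]^(1/3) = [16·1.580e6/(π·1.18×10^8·0.8845)]^(1/3) = 0.4256 m.

426 mm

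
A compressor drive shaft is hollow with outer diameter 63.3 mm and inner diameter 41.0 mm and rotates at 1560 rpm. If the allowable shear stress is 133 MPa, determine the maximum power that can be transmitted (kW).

892 kW

J = π(d_o⁴ − d_i⁴)/32 = π(0.0633⁴ − 0.0410⁴)/32 = 1.299×10^-6 m⁴.
T_max = τ_allow·J/r = 1.33×10^8 × 1.299×10^-6 / 0.0316 = 5458 N·m.
ω = 2π·1560/60 = 163.4 rad/s, so P_max = T_max·ω = 8.916×10^5 W.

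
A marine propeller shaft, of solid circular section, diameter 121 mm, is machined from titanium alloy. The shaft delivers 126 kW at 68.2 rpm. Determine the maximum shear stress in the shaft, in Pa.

ω = 2π·68.2/60 = 7.142 rad/s, so T = P/ω = 126×10³ / 7.142 = 17640 N·m.
J = πd⁴/32 = π(0.121)⁴/32 = 2.104×10^-5 m⁴.
τ_max = T·r/J = 17640 × 0.0605 / 2.104×10^-5 = 5.072×10^7 Pa.

5.07e7 Pa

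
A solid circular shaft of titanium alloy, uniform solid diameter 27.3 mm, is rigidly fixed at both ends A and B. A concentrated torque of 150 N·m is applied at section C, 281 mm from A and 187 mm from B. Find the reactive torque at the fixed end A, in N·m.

With uniform GJ and both ends fixed, compatibility θ_AC = θ_CB gives T_A·a = T_B·b, together with T_A + T_B = T₀.
T_A = T₀·b/(a+b) = 150.0·187/468.0 = 59.94 N·m; T_B = 90.06 N·m.

59.9 N·m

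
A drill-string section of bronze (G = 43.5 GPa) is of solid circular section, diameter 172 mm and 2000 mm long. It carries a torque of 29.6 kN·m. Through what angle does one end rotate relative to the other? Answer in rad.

0.0158 rad

J = πd⁴/32 = π(0.172)⁴/32 = 8.592×10^-5 m⁴.
θ = T·L/(G·J) = 29600 × 2.00 / (43.5×10⁹ × 8.592×10^-5) = 0.01584 rad.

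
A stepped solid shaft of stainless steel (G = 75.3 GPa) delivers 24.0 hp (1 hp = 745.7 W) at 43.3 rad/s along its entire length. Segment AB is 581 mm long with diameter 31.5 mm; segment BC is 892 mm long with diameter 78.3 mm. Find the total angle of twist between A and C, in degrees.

1.97°

ω = 43.3 rad/s, so T = P/ω = 24.0×745.7 / 43.30 = 413.3 N·m.
J_AB = π(0.0315)⁴/32 = 9.67×10^-8 m⁴; J_BC = π(0.0783)⁴/32 = 3.69×10^-6 m⁴.
θ = (T/G)·Σ L_i/J_i = (413.3/75.3×10⁹)·(0.581/9.67×10^-8 + 0.892/3.69×10^-6) = 0.03432 rad.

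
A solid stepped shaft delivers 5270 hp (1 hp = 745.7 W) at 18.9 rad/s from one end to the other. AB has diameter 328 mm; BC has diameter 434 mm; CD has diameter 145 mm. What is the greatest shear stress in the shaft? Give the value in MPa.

ω = 18.9 rad/s, so T = P/ω = 5270×745.7 / 18.90 = 207900 N·m.
Under the same torque, τ_max = 16T/(πd³) is largest where d is smallest — segment CD (d = 145 mm).
τ_max = 16·207900/(π·(0.145)³) = 3.474×10^8 Pa.

347 MPa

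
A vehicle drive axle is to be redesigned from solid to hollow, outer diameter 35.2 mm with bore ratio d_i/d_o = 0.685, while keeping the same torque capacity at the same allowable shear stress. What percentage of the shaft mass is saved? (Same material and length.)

37.4 %

Equal τ_max and T ⇒ the solid shaft needs d_s³ = d_o³(1−k⁴), so d_s = 35.2·(1−0.685⁴)^(1/3) = 32.40 mm.
Area ratio A_h/A_s = d_o²(1−k²)/d_s² = (1−k²)/(1−k⁴)^(2/3) = 0.6265.
Mass saving = 1 − 0.6265 = 37.4 %.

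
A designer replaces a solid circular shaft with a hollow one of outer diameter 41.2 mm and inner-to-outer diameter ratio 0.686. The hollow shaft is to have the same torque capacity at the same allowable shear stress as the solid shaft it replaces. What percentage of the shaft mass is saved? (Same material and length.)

Equal τ_max and T ⇒ the solid shaft needs d_s³ = d_o³(1−k⁴), so d_s = 41.2·(1−0.686⁴)^(1/3) = 37.90 mm.
Area ratio A_h/A_s = d_o²(1−k²)/d_s² = (1−k²)/(1−k⁴)^(2/3) = 0.6256.
Mass saving = 1 − 0.6256 = 37.4 %.

37.4 %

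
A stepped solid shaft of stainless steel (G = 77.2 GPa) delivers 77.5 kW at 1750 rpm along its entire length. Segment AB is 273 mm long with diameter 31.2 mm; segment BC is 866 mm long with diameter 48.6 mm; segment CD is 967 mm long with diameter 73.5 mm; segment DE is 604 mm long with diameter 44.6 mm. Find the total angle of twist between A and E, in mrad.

ω = 2π·1750/60 = 183.3 rad/s, so T = P/ω = 77.5×10³ / 183.3 = 422.9 N·m.
J_AB = π(0.0312)⁴/32 = 9.30×10^-8 m⁴; J_BC = π(0.0486)⁴/32 = 5.48×10^-7 m⁴; J_CD = π(0.0735)⁴/32 = 2.87×10^-6 m⁴; J_DE = π(0.0446)⁴/32 = 3.88×10^-7 m⁴.
θ = (T/G)·Σ L_i/J_i = (422.9/77.2×10⁹)·(0.273/9.30×10^-8 + 0.866/5.48×10^-7 + 0.967/2.87×10^-6 + 0.604/3.88×10^-7) = 0.03510 rad.

35.1 mrad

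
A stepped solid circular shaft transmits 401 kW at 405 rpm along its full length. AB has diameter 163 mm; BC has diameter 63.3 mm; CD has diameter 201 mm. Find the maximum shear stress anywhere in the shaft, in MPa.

ω = 2π·405/60 = 42.41 rad/s, so T = P/ω = 401×10³ / 42.41 = 9455 N·m.
Under the same torque, τ_max = 16T/(πd³) is largest where d is smallest — segment BC (d = 63.3 mm).
τ_max = 16·9455/(π·(0.0633)³) = 1.899×10^8 Pa.

190 MPa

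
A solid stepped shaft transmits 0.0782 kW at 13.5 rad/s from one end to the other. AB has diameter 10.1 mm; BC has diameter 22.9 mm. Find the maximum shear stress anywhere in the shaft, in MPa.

ω = 13.5 rad/s, so T = P/ω = 0.0782×10³ / 13.50 = 5.793 N·m.
Under the same torque, τ_max = 16T/(πd³) is largest where d is smallest — segment AB (d = 10.1 mm).
τ_max = 16·5.793/(π·(0.0101)³) = 2.863×10^7 Pa.

28.6 MPa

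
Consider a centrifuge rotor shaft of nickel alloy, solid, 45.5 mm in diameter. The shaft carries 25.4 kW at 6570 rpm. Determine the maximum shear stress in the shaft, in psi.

ω = 2π·6570/60 = 688.0 rad/s, so T = P/ω = 25.4×10³ / 688.0 = 36.92 N·m.
J = πd⁴/32 = π(0.0455)⁴/32 = 4.208×10^-7 m⁴.
τ_max = T·r/J = 36.92 × 0.0227 / 4.208×10^-7 = 1.996×10^6 Pa.

290 psi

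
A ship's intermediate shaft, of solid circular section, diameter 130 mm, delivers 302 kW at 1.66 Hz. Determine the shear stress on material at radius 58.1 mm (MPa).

60.0 MPa

ω = 2π·1.66 = 10.43 rad/s, so T = P/ω = 302×10³ / 10.43 = 28950 N·m.
J = πd⁴/32 = π(0.130)⁴/32 = 2.804×10^-5 m⁴.
Shear stress varies linearly with radius: τ = T·r/J = 28950 × 0.0581 / 2.804×10^-5 = 6.000×10^7 Pa.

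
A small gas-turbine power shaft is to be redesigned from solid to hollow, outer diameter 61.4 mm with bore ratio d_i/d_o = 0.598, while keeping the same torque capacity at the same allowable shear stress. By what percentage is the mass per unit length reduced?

29.6 %

Equal τ_max and T ⇒ the solid shaft needs d_s³ = d_o³(1−k⁴), so d_s = 61.4·(1−0.598⁴)^(1/3) = 58.66 mm.
Area ratio A_h/A_s = d_o²(1−k²)/d_s² = (1−k²)/(1−k⁴)^(2/3) = 0.7038.
Mass saving = 1 − 0.7038 = 29.6 %.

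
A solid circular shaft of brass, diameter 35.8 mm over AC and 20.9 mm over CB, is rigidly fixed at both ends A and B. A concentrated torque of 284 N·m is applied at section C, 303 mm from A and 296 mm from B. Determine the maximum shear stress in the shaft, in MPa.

28.2 MPa

Compatibility: T_A·a/J_AC = T_B·b/J_CB with T_A + T_B = T₀.
J_AC = 1.61×10^-7 m⁴, J_CB = 1.87×10^-8 m⁴, so T_A = T₀·(J_AC/a)/((J_AC/a)+(J_CB/b)) = 253.8 N·m, T_B = 30.18 N·m.
τ in each portion: τ_AC = 2.82×10^7 Pa, τ_CB = 1.68×10^7 Pa; maximum is in AC.
τ_max = T_AC·r/J = 253.8·0.0179/1.61×10^-7 = 2.817×10^7 Pa.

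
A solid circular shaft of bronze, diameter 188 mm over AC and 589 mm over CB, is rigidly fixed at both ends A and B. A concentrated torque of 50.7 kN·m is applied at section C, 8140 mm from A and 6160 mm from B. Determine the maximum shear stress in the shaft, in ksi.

0.182 ksi

Compatibility: T_A·a/J_AC = T_B·b/J_CB with T_A + T_B = T₀.
J_AC = 1.23×10^-4 m⁴, J_CB = 0.0118 m⁴, so T_A = T₀·(J_AC/a)/((J_AC/a)+(J_CB/b)) = 395.1 N·m, T_B = 50300 N·m.
τ in each portion: τ_AC = 3.03×10^5 Pa, τ_CB = 1.25×10^6 Pa; maximum is in CB.
τ_max = T_CB·r/J = 50300·0.294/0.0118 = 1.254×10^6 Pa.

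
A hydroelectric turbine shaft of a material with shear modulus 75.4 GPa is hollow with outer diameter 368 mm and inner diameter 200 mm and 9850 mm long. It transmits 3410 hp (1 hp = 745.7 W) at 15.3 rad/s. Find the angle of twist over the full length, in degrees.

0.757°

ω = 15.3 rad/s, so T = P/ω = 3410×745.7 / 15.30 = 166200 N·m.
J = π(d_o⁴ − d_i⁴)/32 = π(0.368⁴ − 0.200⁴)/32 = 1.643×10^-3 m⁴.
θ = T·L/(G·J) = 166200 × 9.85 / (75.4×10⁹ × 1.643×10^-3) = 0.01321 rad.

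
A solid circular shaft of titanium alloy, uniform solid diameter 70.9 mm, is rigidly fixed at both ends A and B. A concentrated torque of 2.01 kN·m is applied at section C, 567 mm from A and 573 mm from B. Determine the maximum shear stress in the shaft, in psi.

2090 psi

With uniform GJ and both ends fixed, compatibility θ_AC = θ_CB gives T_A·a = T_B·b, together with T_A + T_B = T₀.
T_A = T₀·b/(a+b) = 2010·573/1140 = 1010 N·m; T_B = 999.7 N·m.
τ in each portion: τ_AC = 1.44×10^7 Pa, τ_CB = 1.43×10^7 Pa; maximum is in AC.
τ_max = T_AC·r/J = 1010·0.0355/2.48×10^-6 = 1.444×10^7 Pa.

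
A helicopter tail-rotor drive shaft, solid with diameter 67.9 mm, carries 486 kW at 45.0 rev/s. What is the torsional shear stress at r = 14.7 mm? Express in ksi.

ω = 2π·45.0 = 282.7 rad/s, so T = P/ω = 486×10³ / 282.7 = 1719 N·m.
J = πd⁴/32 = π(0.0679)⁴/32 = 2.087×10^-6 m⁴.
Shear stress varies linearly with radius: τ = T·r/J = 1719 × 0.0147 / 2.087×10^-6 = 1.211×10^7 Pa.

1.76 ksi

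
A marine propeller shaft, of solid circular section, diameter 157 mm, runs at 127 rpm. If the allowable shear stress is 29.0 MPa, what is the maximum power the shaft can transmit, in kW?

J = πd⁴/32 = π(0.157)⁴/32 = 5.965×10^-5 m⁴.
T_max = τ_allow·J/r = 2.90×10^7 × 5.965×10^-5 / 0.0785 = 22040 N·m.
ω = 2π·127/60 = 13.30 rad/s, so P_max = T_max·ω = 2.931×10^5 W.

293 kW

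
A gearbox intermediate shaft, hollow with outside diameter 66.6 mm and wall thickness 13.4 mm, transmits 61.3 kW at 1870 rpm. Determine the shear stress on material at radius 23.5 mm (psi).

ω = 2π·1870/60 = 195.8 rad/s, so T = P/ω = 61.3×10³ / 195.8 = 313.0 N·m.
J = π(d_o⁴ − d_i⁴)/32 = π(0.0666⁴ − 0.0398⁴)/32 = 1.685×10^-6 m⁴.
Shear stress varies linearly with radius: τ = T·r/J = 313.0 × 0.0235 / 1.685×10^-6 = 4.365×10^6 Pa.

633 psi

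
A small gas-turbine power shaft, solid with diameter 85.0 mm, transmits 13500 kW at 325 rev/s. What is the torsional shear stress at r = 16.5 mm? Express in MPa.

ω = 2π·325 = 2042 rad/s, so T = P/ω = 13500×10³ / 2042 = 6611 N·m.
J = πd⁴/32 = π(0.0850)⁴/32 = 5.125×10^-6 m⁴.
Shear stress varies linearly with radius: τ = T·r/J = 6611 × 0.0165 / 5.125×10^-6 = 2.129×10^7 Pa.

21.3 MPa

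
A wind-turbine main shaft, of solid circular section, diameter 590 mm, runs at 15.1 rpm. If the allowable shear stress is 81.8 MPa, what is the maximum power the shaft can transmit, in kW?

J = πd⁴/32 = π(0.590)⁴/32 = 0.01190 m⁴.
T_max = τ_allow·J/r = 8.18×10^7 × 0.01190 / 0.295 = 3.299e6 N·m.
ω = 2π·15.1/60 = 1.581 rad/s, so P_max = T_max·ω = 5.216×10^6 W.

5220 kW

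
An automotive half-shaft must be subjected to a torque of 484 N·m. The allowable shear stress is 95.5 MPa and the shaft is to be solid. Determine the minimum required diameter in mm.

29.6 mm

For a solid shaft τ_max = 16T/(πd³), so d = (16T/(π τ_allow))^(1/3) = (16·484.0/(π·9.55×10^7))^(1/3) = 0.02955 m.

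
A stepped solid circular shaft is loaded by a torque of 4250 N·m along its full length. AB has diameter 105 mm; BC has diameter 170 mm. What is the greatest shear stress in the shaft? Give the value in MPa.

18.7 MPa

Under the same torque, τ_max = 16T/(πd³) is largest where d is smallest — segment AB (d = 105 mm).
τ_max = 16·4250/(π·(0.105)³) = 1.870×10^7 Pa.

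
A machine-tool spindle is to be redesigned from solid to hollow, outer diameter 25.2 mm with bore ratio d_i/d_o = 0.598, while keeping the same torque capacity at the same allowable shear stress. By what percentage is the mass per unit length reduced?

29.6 %

Equal τ_max and T ⇒ the solid shaft needs d_s³ = d_o³(1−k⁴), so d_s = 25.2·(1−0.598⁴)^(1/3) = 24.08 mm.
Area ratio A_h/A_s = d_o²(1−k²)/d_s² = (1−k²)/(1−k⁴)^(2/3) = 0.7038.
Mass saving = 1 − 0.7038 = 29.6 %.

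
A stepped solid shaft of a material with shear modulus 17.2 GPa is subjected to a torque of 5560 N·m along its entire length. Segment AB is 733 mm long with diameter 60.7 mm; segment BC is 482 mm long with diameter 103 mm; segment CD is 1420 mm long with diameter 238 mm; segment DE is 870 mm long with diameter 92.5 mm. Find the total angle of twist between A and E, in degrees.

13.3°

J_AB = π(0.0607)⁴/32 = 1.33×10^-6 m⁴; J_BC = π(0.103)⁴/32 = 1.10×10^-5 m⁴; J_CD = π(0.238)⁴/32 = 3.15×10^-4 m⁴; J_DE = π(0.0925)⁴/32 = 7.19×10^-6 m⁴.
θ = (T/G)·Σ L_i/J_i = (5560/17.2×10⁹)·(0.733/1.33×10^-6 + 0.482/1.10×10^-5 + 1.42/3.15×10^-4 + 0.870/7.19×10^-6) = 0.2325 rad.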